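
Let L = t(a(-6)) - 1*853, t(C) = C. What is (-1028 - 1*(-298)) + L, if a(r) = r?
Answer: -1589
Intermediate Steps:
L = -859 (L = -6 - 1*853 = -6 - 853 = -859)
(-1028 - 1*(-298)) + L = (-1028 - 1*(-298)) - 859 = (-1028 + 298) - 859 = -730 - 859 = -1589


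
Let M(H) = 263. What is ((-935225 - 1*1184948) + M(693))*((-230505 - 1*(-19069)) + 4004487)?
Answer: -8040926745410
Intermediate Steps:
((-935225 - 1*1184948) + M(693))*((-230505 - 1*(-19069)) + 4004487) = ((-935225 - 1*1184948) + 263)*((-230505 - 1*(-19069)) + 4004487) = ((-935225 - 1184948) + 263)*((-230505 + 19069) + 4004487) = (-2120173 + 263)*(-211436 + 4004487) = -2119910*3793051 = -8040926745410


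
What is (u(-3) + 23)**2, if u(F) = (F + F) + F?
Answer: 196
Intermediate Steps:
u(F) = 3*F (u(F) = 2*F + F = 3*F)
(u(-3) + 23)**2 = (3*(-3) + 23)**2 = (-9 + 23)**2 = 14**2 = 196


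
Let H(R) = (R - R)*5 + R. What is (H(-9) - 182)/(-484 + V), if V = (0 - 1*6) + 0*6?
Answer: 191/490 ≈ 0.38980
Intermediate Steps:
H(R) = R (H(R) = 0*5 + R = 0 + R = R)
V = -6 (V = (0 - 6) + 0 = -6 + 0 = -6)
(H(-9) - 182)/(-484 + V) = (-9 - 182)/(-484 - 6) = -191/(-490) = -191*(-1/490) = 191/490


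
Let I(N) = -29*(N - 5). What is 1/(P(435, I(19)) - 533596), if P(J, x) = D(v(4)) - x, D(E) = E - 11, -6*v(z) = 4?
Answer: -3/1599605 ≈ -1.8755e-6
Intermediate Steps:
v(z) = -⅔ (v(z) = -⅙*4 = -⅔)
D(E) = -11 + E
I(N) = 145 - 29*N (I(N) = -29*(-5 + N) = 145 - 29*N)
P(J, x) = -35/3 - x (P(J, x) = (-11 - ⅔) - x = -35/3 - x)
1/(P(435, I(19)) - 533596) = 1/((-35/3 - (145 - 29*19)) - 533596) = 1/((-35/3 - (145 - 551)) - 533596) = 1/((-35/3 - 1*(-406)) - 533596) = 1/((-35/3 + 406) - 533596) = 1/(1183/3 - 533596) = 1/(-1599605/3) = -3/1599605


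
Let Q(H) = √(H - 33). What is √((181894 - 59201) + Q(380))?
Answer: √(122693 + √347) ≈ 350.30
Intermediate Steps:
Q(H) = √(-33 + H)
√((181894 - 59201) + Q(380)) = √((181894 - 59201) + √(-33 + 380)) = √(122693 + √347)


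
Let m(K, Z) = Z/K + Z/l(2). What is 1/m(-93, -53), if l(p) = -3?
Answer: 93/1696 ≈ 0.054835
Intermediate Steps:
m(K, Z) = -Z/3 + Z/K (m(K, Z) = Z/K + Z/(-3) = Z/K + Z*(-1/3) = Z/K - Z/3 = -Z/3 + Z/K)
1/m(-93, -53) = 1/(-1/3*(-53) - 53/(-93)) = 1/(53/3 - 53*(-1/93)) = 1/(53/3 + 53/93) = 1/(1696/93) = 93/1696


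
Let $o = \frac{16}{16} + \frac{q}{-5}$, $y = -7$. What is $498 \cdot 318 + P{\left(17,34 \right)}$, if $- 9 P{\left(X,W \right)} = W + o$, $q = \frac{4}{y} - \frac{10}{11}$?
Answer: $\frac{548717671}{3465} \approx 1.5836 \cdot 10^{5}$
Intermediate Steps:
$q = - \frac{114}{77}$ ($q = \frac{4}{-7} - \frac{10}{11} = 4 \left(- \frac{1}{7}\right) - \frac{10}{11} = - \frac{4}{7} - \frac{10}{11} = - \frac{114}{77} \approx -1.4805$)
$o = \frac{499}{385}$ ($o = \frac{16}{16} - \frac{114}{77 \left(-5\right)} = 16 \cdot \frac{1}{16} - - \frac{114}{385} = 1 + \frac{114}{385} = \frac{499}{385} \approx 1.2961$)
$P{\left(X,W \right)} = - \frac{499}{3465} - \frac{W}{9}$ ($P{\left(X,W \right)} = - \frac{W + \frac{499}{385}}{9} = - \frac{\frac{499}{385} + W}{9} = - \frac{499}{3465} - \frac{W}{9}$)
$498 \cdot 318 + P{\left(17,34 \right)} = 498 \cdot 318 - \frac{13589}{3465} = 158364 - \frac{13589}{3465} = \frac{548717671}{3465}$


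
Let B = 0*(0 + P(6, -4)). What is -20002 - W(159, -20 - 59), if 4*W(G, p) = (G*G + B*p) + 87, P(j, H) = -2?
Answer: -26344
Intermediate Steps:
B = 0 (B = 0*(0 - 2) = 0*(-2) = 0)
W(G, p) = 87/4 + G²/4 (W(G, p) = ((G*G + 0*p) + 87)/4 = ((G² + 0) + 87)/4 = (G² + 87)/4 = (87 + G²)/4 = 87/4 + G²/4)
-20002 - W(159, -20 - 59) = -20002 - (87/4 + (¼)*159²) = -20002 - (87/4 + (¼)*25281) = -20002 - (87/4 + 25281/4) = -20002 - 1*6342 = -20002 - 6342 = -26344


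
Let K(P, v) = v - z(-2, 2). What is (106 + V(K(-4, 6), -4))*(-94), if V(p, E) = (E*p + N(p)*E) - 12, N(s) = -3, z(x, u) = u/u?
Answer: -8084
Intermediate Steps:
z(x, u) = 1
K(P, v) = -1 + v (K(P, v) = v - 1*1 = v - 1 = -1 + v)
V(p, E) = -12 - 3*E + E*p (V(p, E) = (E*p - 3*E) - 12 = (-3*E + E*p) - 12 = -12 - 3*E + E*p)
(106 + V(K(-4, 6), -4))*(-94) = (106 + (-12 - 3*(-4) - 4*(-1 + 6)))*(-94) = (106 + (-12 + 12 - 4*5))*(-94) = (106 + (-12 + 12 - 20))*(-94) = (106 - 20)*(-94) = 86*(-94) = -8084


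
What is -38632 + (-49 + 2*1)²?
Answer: -36423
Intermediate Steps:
-38632 + (-49 + 2*1)² = -38632 + (-49 + 2)² = -38632 + (-47)² = -38632 + 2209 = -36423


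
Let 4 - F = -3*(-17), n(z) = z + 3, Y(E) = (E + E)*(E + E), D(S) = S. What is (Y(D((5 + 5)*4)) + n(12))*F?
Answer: -301505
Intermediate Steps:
Y(E) = 4*E² (Y(E) = (2*E)*(2*E) = 4*E²)
n(z) = 3 + z
F = -47 (F = 4 - (-3)*(-17) = 4 - 1*51 = 4 - 51 = -47)
(Y(D((5 + 5)*4)) + n(12))*F = (4*((5 + 5)*4)² + (3 + 12))*(-47) = (4*(10*4)² + 15)*(-47) = (4*40² + 15)*(-47) = (4*1600 + 15)*(-47) = (6400 + 15)*(-47) = 6415*(-47) = -301505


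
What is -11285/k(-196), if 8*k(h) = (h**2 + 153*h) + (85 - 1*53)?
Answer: -4514/423 ≈ -10.671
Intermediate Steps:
k(h) = 4 + h**2/8 + 153*h/8 (k(h) = ((h**2 + 153*h) + (85 - 1*53))/8 = ((h**2 + 153*h) + (85 - 53))/8 = ((h**2 + 153*h) + 32)/8 = (32 + h**2 + 153*h)/8 = 4 + h**2/8 + 153*h/8)
-11285/k(-196) = -11285/(4 + (1/8)*(-196)**2 + (153/8)*(-196)) = -11285/(4 + (1/8)*38416 - 7497/2) = -11285/(4 + 4802 - 7497/2) = -11285/2115/2 = -11285*2/2115 = -4514/423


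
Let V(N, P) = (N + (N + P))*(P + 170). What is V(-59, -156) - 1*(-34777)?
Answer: 30941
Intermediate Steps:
V(N, P) = (170 + P)*(P + 2*N) (V(N, P) = (P + 2*N)*(170 + P) = (170 + P)*(P + 2*N))
V(-59, -156) - 1*(-34777) = ((-156)² + 170*(-156) + 340*(-59) + 2*(-59)*(-156)) - 1*(-34777) = (24336 - 26520 - 20060 + 18408) + 34777 = -3836 + 34777 = 30941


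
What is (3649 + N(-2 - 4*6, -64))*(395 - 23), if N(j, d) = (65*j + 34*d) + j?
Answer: -90396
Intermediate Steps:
N(j, d) = 34*d + 66*j (N(j, d) = (34*d + 65*j) + j = 34*d + 66*j)
(3649 + N(-2 - 4*6, -64))*(395 - 23) = (3649 + (34*(-64) + 66*(-2 - 4*6)))*(395 - 23) = (3649 + (-2176 + 66*(-2 - 24)))*372 = (3649 + (-2176 + 66*(-26)))*372 = (3649 + (-2176 - 1716))*372 = (3649 - 3892)*372 = -243*372 = -90396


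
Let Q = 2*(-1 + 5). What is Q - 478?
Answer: -470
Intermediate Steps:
Q = 8 (Q = 2*4 = 8)
Q - 478 = 8 - 478 = -470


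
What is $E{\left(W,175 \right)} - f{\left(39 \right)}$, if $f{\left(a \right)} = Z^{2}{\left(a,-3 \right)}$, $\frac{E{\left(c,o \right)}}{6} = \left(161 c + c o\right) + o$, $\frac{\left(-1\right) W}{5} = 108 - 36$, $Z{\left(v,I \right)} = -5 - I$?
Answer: $-724714$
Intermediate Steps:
$W = -360$ ($W = - 5 \left(108 - 36\right) = \left(-5\right) 72 = -360$)
$E{\left(c,o \right)} = 6 o + 966 c + 6 c o$ ($E{\left(c,o \right)} = 6 \left(\left(161 c + c o\right) + o\right) = 6 \left(o + 161 c + c o\right) = 6 o + 966 c + 6 c o$)
$f{\left(a \right)} = 4$ ($f{\left(a \right)} = \left(-5 - -3\right)^{2} = \left(-5 + 3\right)^{2} = \left(-2\right)^{2} = 4$)
$E{\left(W,175 \right)} - f{\left(39 \right)} = \left(6 \cdot 175 + 966 \left(-360\right) + 6 \left(-360\right) 175\right) - 4 = \left(1050 - 347760 - 378000\right) - 4 = -724710 - 4 = -724714$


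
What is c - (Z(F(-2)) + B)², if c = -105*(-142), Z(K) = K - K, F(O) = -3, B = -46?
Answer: 12794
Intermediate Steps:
Z(K) = 0
c = 14910
c - (Z(F(-2)) + B)² = 14910 - (0 - 46)² = 14910 - 1*(-46)² = 14910 - 1*2116 = 14910 - 2116 = 12794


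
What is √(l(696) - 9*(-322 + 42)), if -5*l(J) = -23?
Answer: √63115/5 ≈ 50.245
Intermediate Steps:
l(J) = 23/5 (l(J) = -⅕*(-23) = 23/5)
√(l(696) - 9*(-322 + 42)) = √(23/5 - 9*(-322 + 42)) = √(23/5 - 9*(-280)) = √(23/5 + 2520) = √(12623/5) = √63115/5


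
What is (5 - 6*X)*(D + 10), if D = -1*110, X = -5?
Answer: -3500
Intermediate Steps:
D = -110
(5 - 6*X)*(D + 10) = (5 - 6*(-5))*(-110 + 10) = (5 + 30)*(-100) = 35*(-100) = -3500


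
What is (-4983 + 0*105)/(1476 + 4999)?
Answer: -4983/6475 ≈ -0.76958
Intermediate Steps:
(-4983 + 0*105)/(1476 + 4999) = (-4983 + 0)/6475 = -4983*1/6475 = -4983/6475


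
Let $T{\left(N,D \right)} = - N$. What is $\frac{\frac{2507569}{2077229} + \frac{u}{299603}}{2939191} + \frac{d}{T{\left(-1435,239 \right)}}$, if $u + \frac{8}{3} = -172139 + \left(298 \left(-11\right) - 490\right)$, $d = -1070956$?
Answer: $- \frac{839562799204285722836608}{1124950620939320014455} \approx -746.31$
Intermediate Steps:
$u = - \frac{527729}{3}$ ($u = - \frac{8}{3} + \left(-172139 + \left(298 \left(-11\right) - 490\right)\right) = - \frac{8}{3} - 175907 = - \frac{527729}{3} \approx -1.7591 \cdot 10^{5}$)
$\frac{\frac{2507569}{2077229} + \frac{u}{299603}}{2939191} + \frac{d}{T{\left(-1435,239 \right)}} = \frac{\frac{2507569}{2077229} - \frac{527729}{3 \cdot 299603}}{2939191} - \frac{1070956}{\left(-1\right) \left(-1435\right)} = \left(2507569 \cdot \frac{1}{2077229} - \frac{527729}{898809}\right) \frac{1}{2939191} - \frac{1070956}{1435} = \left(\frac{2507569}{2077229} - \frac{527729}{898809}\right) \frac{1}{2939191} - \frac{1070956}{1435} = \frac{1157611602380}{1867032120261} \cdot \frac{1}{2939191} - \frac{1070956}{1435} = \frac{1157611602380}{5487564004582048851} - \frac{1070956}{1435} = - \frac{839562799204285722836608}{1124950620939320014455}$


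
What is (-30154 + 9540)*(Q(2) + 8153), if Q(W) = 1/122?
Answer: -10252032769/61 ≈ -1.6807e+8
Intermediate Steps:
Q(W) = 1/122
(-30154 + 9540)*(Q(2) + 8153) = (-30154 + 9540)*(1/122 + 8153) = -20614*994667/122 = -10252032769/61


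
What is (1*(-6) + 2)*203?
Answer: -812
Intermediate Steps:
(1*(-6) + 2)*203 = (-6 + 2)*203 = -4*203 = -812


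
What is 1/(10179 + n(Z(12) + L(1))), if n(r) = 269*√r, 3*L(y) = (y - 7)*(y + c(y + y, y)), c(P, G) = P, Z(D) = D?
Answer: 3393/34392625 - 269*√6/103177875 ≈ 9.2269e-5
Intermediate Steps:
L(y) = y*(-7 + y) (L(y) = ((y - 7)*(y + (y + y)))/3 = ((-7 + y)*(y + 2*y))/3 = ((-7 + y)*(3*y))/3 = (3*y*(-7 + y))/3 = y*(-7 + y))
1/(10179 + n(Z(12) + L(1))) = 1/(10179 + 269*√(12 + 1*(-7 + 1))) = 1/(10179 + 269*√(12 + 1*(-6))) = 1/(10179 + 269*√(12 - 6)) = 1/(10179 + 269*√6)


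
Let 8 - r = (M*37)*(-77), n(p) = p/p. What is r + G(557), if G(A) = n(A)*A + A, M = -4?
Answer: -10274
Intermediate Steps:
n(p) = 1
G(A) = 2*A (G(A) = 1*A + A = A + A = 2*A)
r = -11388 (r = 8 - (-4*37)*(-77) = 8 - (-148)*(-77) = 8 - 1*11396 = 8 - 11396 = -11388)
r + G(557) = -11388 + 2*557 = -11388 + 1114 = -10274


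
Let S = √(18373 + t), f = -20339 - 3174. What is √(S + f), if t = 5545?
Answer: √(-23513 + √23918) ≈ 152.83*I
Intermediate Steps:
f = -23513
S = √23918 (S = √(18373 + 5545) = √23918 ≈ 154.65)
√(S + f) = √(√23918 - 23513) = √(-23513 + √23918)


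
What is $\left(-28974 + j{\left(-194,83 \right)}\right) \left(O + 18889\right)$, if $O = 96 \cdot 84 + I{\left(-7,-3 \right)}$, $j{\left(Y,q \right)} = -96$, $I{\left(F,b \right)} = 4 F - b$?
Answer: $-782796960$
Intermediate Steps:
$I{\left(F,b \right)} = - b + 4 F$
$O = 8039$ ($O = 96 \cdot 84 + \left(\left(-1\right) \left(-3\right) + 4 \left(-7\right)\right) = 8064 + \left(3 - 28\right) = 8064 - 25 = 8039$)
$\left(-28974 + j{\left(-194,83 \right)}\right) \left(O + 18889\right) = \left(-28974 - 96\right) \left(8039 + 18889\right) = \left(-29070\right) 26928 = -782796960$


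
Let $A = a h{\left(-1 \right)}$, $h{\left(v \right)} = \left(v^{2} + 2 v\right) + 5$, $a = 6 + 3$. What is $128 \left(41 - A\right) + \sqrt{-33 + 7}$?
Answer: $640 + i \sqrt{26} \approx 640.0 + 5.099 i$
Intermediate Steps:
$a = 9$
$h{\left(v \right)} = 5 + v^{2} + 2 v$
$A = 36$ ($A = 9 \left(5 + \left(-1\right)^{2} + 2 \left(-1\right)\right) = 9 \left(5 + 1 - 2\right) = 9 \cdot 4 = 36$)
$128 \left(41 - A\right) + \sqrt{-33 + 7} = 128 \left(41 - 36\right) + \sqrt{-33 + 7} = 128 \left(41 - 36\right) + \sqrt{-26} = 128 \cdot 5 + i \sqrt{26} = 640 + i \sqrt{26}$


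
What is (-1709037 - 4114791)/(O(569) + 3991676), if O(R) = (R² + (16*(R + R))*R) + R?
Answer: -2911914/7338179 ≈ -0.39682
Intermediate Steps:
O(R) = R + 33*R² (O(R) = (R² + (16*(2*R))*R) + R = (R² + (32*R)*R) + R = (R² + 32*R²) + R = 33*R² + R = R + 33*R²)
(-1709037 - 4114791)/(O(569) + 3991676) = (-1709037 - 4114791)/(569*(1 + 33*569) + 3991676) = -5823828/(569*(1 + 18777) + 3991676) = -5823828/(569*18778 + 3991676) = -5823828/(10684682 + 3991676) = -5823828/14676358 = -5823828*1/14676358 = -2911914/7338179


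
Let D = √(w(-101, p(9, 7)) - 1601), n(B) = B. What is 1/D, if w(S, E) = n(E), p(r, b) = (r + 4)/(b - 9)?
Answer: -I*√6430/3215 ≈ -0.024942*I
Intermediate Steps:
p(r, b) = (4 + r)/(-9 + b)
w(S, E) = E
D = I*√6430/2 (D = √((4 + 9)/(-9 + 7) - 1601) = √(13/(-2) - 1601) = √(-½*13 - 1601) = √(-13/2 - 1601) = √(-3215/2) = I*√6430/2 ≈ 40.094*I)
1/D = 1/(I*√6430/2) = -I*√6430/3215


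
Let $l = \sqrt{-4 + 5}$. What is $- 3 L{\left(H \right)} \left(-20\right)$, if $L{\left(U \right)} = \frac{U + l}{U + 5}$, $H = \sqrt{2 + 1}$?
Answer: $\frac{60}{11} + \frac{120 \sqrt{3}}{11} \approx 24.35$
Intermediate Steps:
$H = \sqrt{3} \approx 1.732$
$l = 1$ ($l = \sqrt{1} = 1$)
$L{\left(U \right)} = \frac{1 + U}{5 + U}$ ($L{\left(U \right)} = \frac{U + 1}{U + 5} = \frac{1 + U}{5 + U}$)
$- 3 L{\left(H \right)} \left(-20\right) = - 3 \frac{1 + \sqrt{3}}{5 + \sqrt{3}} \left(-20\right) = - \frac{3 \left(1 + \sqrt{3}\right)}{5 + \sqrt{3}} \left(-20\right) = \frac{60 \left(1 + \sqrt{3}\right)}{5 + \sqrt{3}}$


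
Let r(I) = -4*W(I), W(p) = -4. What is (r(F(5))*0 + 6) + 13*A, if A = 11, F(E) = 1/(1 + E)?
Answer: 149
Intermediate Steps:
r(I) = 16 (r(I) = -4*(-4) = 16)
(r(F(5))*0 + 6) + 13*A = (16*0 + 6) + 13*11 = (0 + 6) + 143 = 6 + 143 = 149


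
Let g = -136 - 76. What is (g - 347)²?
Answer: 312481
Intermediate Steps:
g = -212
(g - 347)² = (-212 - 347)² = (-559)² = 312481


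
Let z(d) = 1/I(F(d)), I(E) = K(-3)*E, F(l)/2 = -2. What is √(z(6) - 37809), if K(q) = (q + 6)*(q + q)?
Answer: I*√5444494/12 ≈ 194.45*I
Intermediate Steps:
F(l) = -4 (F(l) = 2*(-2) = -4)
K(q) = 2*q*(6 + q) (K(q) = (6 + q)*(2*q) = 2*q*(6 + q))
I(E) = -18*E (I(E) = (2*(-3)*(6 - 3))*E = (2*(-3)*3)*E = -18*E)
z(d) = 1/72 (z(d) = 1/(-18*(-4)) = 1/72)
√(z(6) - 37809) = √(1/72 - 37809) = √(-2722247/72) = I*√5444494/12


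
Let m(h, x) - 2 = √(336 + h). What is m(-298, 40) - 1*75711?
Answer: -75709 + √38 ≈ -75703.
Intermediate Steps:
m(h, x) = 2 + √(336 + h)
m(-298, 40) - 1*75711 = (2 + √(336 - 298)) - 1*75711 = (2 + √38) - 75711 = -75709 + √38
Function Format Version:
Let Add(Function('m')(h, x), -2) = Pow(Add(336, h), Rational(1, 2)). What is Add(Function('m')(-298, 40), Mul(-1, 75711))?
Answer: Add(-75709, Pow(38, Rational(1, 2))) ≈ -75703.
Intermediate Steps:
Function('m')(h, x) = Add(2, Pow(Add(336, h), Rational(1, 2)))
Add(Function('m')(-298, 40), Mul(-1, 75711)) = Add(Add(2, Pow(Add(336, -298), Rational(1, 2))), Mul(-1, 75711)) = Add(Add(2, Pow(38, Rational(1, 2))), -75711) = Add(-75709, Pow(38, Rational(1, 2)))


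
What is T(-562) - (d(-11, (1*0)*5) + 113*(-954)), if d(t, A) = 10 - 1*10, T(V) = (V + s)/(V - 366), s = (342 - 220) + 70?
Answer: 50020313/464 ≈ 1.0780e+5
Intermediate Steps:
s = 192 (s = 122 + 70 = 192)
T(V) = (192 + V)/(-366 + V) (T(V) = (V + 192)/(V - 366) = (192 + V)/(-366 + V))
d(t, A) = 0 (d(t, A) = 10 - 10 = 0)
T(-562) - (d(-11, (1*0)*5) + 113*(-954)) = (192 - 562)/(-366 - 562) - (0 + 113*(-954)) = -370/(-928) - (0 - 107802) = -1/928*(-370) - 1*(-107802) = 185/464 + 107802 = 50020313/464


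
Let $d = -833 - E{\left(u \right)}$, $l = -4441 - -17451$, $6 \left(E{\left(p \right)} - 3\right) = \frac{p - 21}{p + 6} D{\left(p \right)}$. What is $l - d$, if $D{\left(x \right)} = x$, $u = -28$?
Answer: $\frac{456575}{33} \approx 13836.0$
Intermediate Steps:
$E{\left(p \right)} = 3 + \frac{p \left(-21 + p\right)}{6 \left(6 + p\right)}$ ($E{\left(p \right)} = 3 + \frac{\frac{p - 21}{p + 6} p}{6} = 3 + \frac{\frac{-21 + p}{6 + p} p}{6} = 3 + \frac{p \frac{1}{6 + p} \left(-21 + p\right)}{6} = 3 + \frac{p \left(-21 + p\right)}{6 \left(6 + p\right)}$)
$l = 13010$ ($l = -4441 + 17451 = 13010$)
$d = - \frac{27245}{33}$ ($d = -833 - \frac{108 + \left(-28\right)^{2} - -84}{6 \left(6 - 28\right)} = -833 - \frac{108 + 784 + 84}{6 \left(-22\right)} = -833 - \frac{1}{6} \left(- \frac{1}{22}\right) 976 = -833 - - \frac{244}{33} = -833 + \frac{244}{33} = - \frac{27245}{33} \approx -825.61$)
$l - d = 13010 - - \frac{27245}{33} = 13010 + \frac{27245}{33} = \frac{456575}{33}$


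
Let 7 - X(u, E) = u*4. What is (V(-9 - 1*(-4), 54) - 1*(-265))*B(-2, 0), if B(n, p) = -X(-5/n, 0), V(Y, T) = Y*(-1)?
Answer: 810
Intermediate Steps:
V(Y, T) = -Y
X(u, E) = 7 - 4*u (X(u, E) = 7 - u*4 = 7 - 4*u)
B(n, p) = -7 - 20/n (B(n, p) = -(7 - (-20)/n) = -(7 + 20/n) = -7 - 20/n)
(V(-9 - 1*(-4), 54) - 1*(-265))*B(-2, 0) = (-(-9 - 1*(-4)) - 1*(-265))*(-7 - 20/(-2)) = (-(-9 + 4) + 265)*(-7 - 20*(-1/2)) = (-1*(-5) + 265)*(-7 + 10) = (5 + 265)*3 = 270*3 = 810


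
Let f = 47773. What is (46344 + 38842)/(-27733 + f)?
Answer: 42593/10020 ≈ 4.2508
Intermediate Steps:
(46344 + 38842)/(-27733 + f) = (46344 + 38842)/(-27733 + 47773) = 85186/20040 = 85186*(1/20040) = 42593/10020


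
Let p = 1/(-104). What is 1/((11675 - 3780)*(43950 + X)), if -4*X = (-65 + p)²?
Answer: 43264/14651080555705 ≈ 2.9530e-9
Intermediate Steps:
p = -1/104 ≈ -0.0096154
X = -45711121/43264 (X = -(-65 - 1/104)²/4 = -(-6761/104)²/4 = -¼*45711121/10816 = -45711121/43264 ≈ -1056.6)
1/((11675 - 3780)*(43950 + X)) = 1/((11675 - 3780)*(43950 - 45711121/43264)) = 1/(7895*(1855741679/43264)) = 1/(14651080555705/43264) = 43264/14651080555705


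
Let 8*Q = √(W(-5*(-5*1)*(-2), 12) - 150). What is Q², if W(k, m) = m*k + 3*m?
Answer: -357/32 ≈ -11.156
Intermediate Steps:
W(k, m) = 3*m + k*m (W(k, m) = k*m + 3*m = 3*m + k*m)
Q = I*√714/8 (Q = √(12*(3 - 5*(-5*1)*(-2)) - 150)/8 = √(12*(3 - (-25)*(-2)) - 150)/8 = √(12*(3 - 5*10) - 150)/8 = √(12*(3 - 50) - 150)/8 = √(12*(-47) - 150)/8 = √(-564 - 150)/8 = √(-714)/8 = (I*√714)/8 = I*√714/8 ≈ 3.3401*I)
Q² = (I*√714/8)² = -357/32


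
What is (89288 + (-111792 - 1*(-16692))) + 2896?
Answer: -2916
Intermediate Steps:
(89288 + (-111792 - 1*(-16692))) + 2896 = (89288 + (-111792 + 16692)) + 2896 = (89288 - 95100) + 2896 = -5812 + 2896 = -2916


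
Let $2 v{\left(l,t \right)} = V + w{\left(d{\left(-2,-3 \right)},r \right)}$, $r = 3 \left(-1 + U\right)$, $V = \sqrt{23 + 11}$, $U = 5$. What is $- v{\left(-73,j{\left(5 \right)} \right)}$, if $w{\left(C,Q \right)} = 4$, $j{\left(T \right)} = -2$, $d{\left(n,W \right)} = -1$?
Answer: $-2 - \frac{\sqrt{34}}{2} \approx -4.9155$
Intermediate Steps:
$V = \sqrt{34} \approx 5.8309$
$r = 12$ ($r = 3 \left(-1 + 5\right) = 3 \cdot 4 = 12$)
$v{\left(l,t \right)} = 2 + \frac{\sqrt{34}}{2}$ ($v{\left(l,t \right)} = \frac{\sqrt{34} + 4}{2} = \frac{4 + \sqrt{34}}{2} = 2 + \frac{\sqrt{34}}{2}$)
$- v{\left(-73,j{\left(5 \right)} \right)} = - (2 + \frac{\sqrt{34}}{2}) = -2 - \frac{\sqrt{34}}{2}$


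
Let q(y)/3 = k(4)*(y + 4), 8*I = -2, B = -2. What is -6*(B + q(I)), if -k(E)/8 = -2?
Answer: -1068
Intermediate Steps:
k(E) = 16 (k(E) = -8*(-2) = 16)
I = -¼ (I = (⅛)*(-2) = -¼ ≈ -0.25000)
q(y) = 192 + 48*y (q(y) = 3*(16*(y + 4)) = 3*(16*(4 + y)) = 3*(64 + 16*y) = 192 + 48*y)
-6*(B + q(I)) = -6*(-2 + (192 + 48*(-¼))) = -6*(-2 + (192 - 12)) = -6*(-2 + 180) = -6*178 = -1068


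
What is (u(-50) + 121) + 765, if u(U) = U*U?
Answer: 3386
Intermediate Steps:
u(U) = U²
(u(-50) + 121) + 765 = ((-50)² + 121) + 765 = (2500 + 121) + 765 = 2621 + 765 = 3386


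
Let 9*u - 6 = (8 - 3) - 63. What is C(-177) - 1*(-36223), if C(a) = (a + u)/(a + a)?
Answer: 115408123/3186 ≈ 36224.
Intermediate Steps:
u = -52/9 (u = 2/3 + ((8 - 3) - 63)/9 = 2/3 + (5 - 63)/9 = 2/3 + (1/9)*(-58) = 2/3 - 58/9 = -52/9 ≈ -5.7778)
C(a) = (-52/9 + a)/(2*a) (C(a) = (a - 52/9)/(a + a) = (-52/9 + a)/((2*a)) = (-52/9 + a)*(1/(2*a)) = (-52/9 + a)/(2*a))
C(-177) - 1*(-36223) = (1/18)*(-52 + 9*(-177))/(-177) - 1*(-36223) = (1/18)*(-1/177)*(-52 - 1593) + 36223 = (1/18)*(-1/177)*(-1645) + 36223 = 1645/3186 + 36223 = 115408123/3186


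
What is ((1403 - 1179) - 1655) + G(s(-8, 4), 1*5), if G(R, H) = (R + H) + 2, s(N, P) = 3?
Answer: -1421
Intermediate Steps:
G(R, H) = 2 + H + R (G(R, H) = (H + R) + 2 = 2 + H + R)
((1403 - 1179) - 1655) + G(s(-8, 4), 1*5) = ((1403 - 1179) - 1655) + (2 + 1*5 + 3) = (224 - 1655) + (2 + 5 + 3) = -1431 + 10 = -1421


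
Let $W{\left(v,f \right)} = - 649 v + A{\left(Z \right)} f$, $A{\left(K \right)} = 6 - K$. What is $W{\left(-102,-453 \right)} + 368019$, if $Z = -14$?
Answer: $425157$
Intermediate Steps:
$W{\left(v,f \right)} = - 649 v + 20 f$ ($W{\left(v,f \right)} = - 649 v + \left(6 - -14\right) f = - 649 v + \left(6 + 14\right) f = - 649 v + 20 f$)
$W{\left(-102,-453 \right)} + 368019 = \left(\left(-649\right) \left(-102\right) + 20 \left(-453\right)\right) + 368019 = \left(66198 - 9060\right) + 368019 = 57138 + 368019 = 425157$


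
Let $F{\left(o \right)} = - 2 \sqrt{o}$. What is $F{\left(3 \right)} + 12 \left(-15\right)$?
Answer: $-180 - 2 \sqrt{3} \approx -183.46$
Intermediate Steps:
$F{\left(3 \right)} + 12 \left(-15\right) = - 2 \sqrt{3} + 12 \left(-15\right) = - 2 \sqrt{3} - 180 = -180 - 2 \sqrt{3}$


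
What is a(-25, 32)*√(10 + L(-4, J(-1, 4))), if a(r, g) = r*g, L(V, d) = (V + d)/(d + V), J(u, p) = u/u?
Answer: -800*√11 ≈ -2653.3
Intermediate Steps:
J(u, p) = 1
L(V, d) = 1 (L(V, d) = (V + d)/(V + d) = 1)
a(r, g) = g*r
a(-25, 32)*√(10 + L(-4, J(-1, 4))) = (32*(-25))*√(10 + 1) = -800*√11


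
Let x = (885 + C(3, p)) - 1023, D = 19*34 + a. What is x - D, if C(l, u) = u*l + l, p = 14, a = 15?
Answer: -754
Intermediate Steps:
C(l, u) = l + l*u (C(l, u) = l*u + l = l + l*u)
D = 661 (D = 19*34 + 15 = 646 + 15 = 661)
x = -93 (x = (885 + 3*(1 + 14)) - 1023 = (885 + 3*15) - 1023 = (885 + 45) - 1023 = 930 - 1023 = -93)
x - D = -93 - 1*661 = -93 - 661 = -754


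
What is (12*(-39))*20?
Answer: -9360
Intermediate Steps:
(12*(-39))*20 = -468*20 = -9360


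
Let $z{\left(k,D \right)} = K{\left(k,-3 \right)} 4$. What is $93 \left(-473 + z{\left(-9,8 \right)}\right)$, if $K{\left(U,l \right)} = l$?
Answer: $-45105$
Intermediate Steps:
$z{\left(k,D \right)} = -12$ ($z{\left(k,D \right)} = \left(-3\right) 4 = -12$)
$93 \left(-473 + z{\left(-9,8 \right)}\right) = 93 \left(-473 - 12\right) = 93 \left(-485\right) = -45105$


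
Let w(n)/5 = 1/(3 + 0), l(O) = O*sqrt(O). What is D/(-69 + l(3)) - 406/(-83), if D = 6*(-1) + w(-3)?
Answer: 1946821/392922 + 13*sqrt(3)/4734 ≈ 4.9595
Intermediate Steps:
l(O) = O**(3/2)
w(n) = 5/3 (w(n) = 5/(3 + 0) = 5/3)
D = -13/3 (D = 6*(-1) + 5/3 = -6 + 5/3 = -13/3 ≈ -4.3333)
D/(-69 + l(3)) - 406/(-83) = -13/(3*(-69 + 3**(3/2))) - 406/(-83) = -13/(3*(-69 + 3*sqrt(3))) - 406*(-1/83) = -13/(3*(-69 + 3*sqrt(3))) + 406/83 = 406/83 - 13/(3*(-69 + 3*sqrt(3)))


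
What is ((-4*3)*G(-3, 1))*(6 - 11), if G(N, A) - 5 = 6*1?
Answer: 660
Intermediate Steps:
G(N, A) = 11 (G(N, A) = 5 + 6*1 = 5 + 6 = 11)
((-4*3)*G(-3, 1))*(6 - 11) = (-4*3*11)*(6 - 11) = -12*11*(-5) = -132*(-5) = 660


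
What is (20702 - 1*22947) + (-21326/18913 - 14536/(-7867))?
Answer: -333923194169/148788571 ≈ -2244.3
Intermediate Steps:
(20702 - 1*22947) + (-21326/18913 - 14536/(-7867)) = (20702 - 22947) + (-21326*1/18913 - 14536*(-1/7867)) = -2245 + (-21326/18913 + 14536/7867) = -2245 + 107147726/148788571 = -333923194169/148788571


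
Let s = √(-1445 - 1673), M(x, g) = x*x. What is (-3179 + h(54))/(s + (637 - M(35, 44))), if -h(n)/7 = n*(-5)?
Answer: 378966/174431 + 1289*I*√3118/348862 ≈ 2.1726 + 0.20632*I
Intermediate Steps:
M(x, g) = x²
s = I*√3118 (s = √(-3118) = I*√3118 ≈ 55.839*I)
h(n) = 35*n (h(n) = -7*n*(-5) = -(-35)*n = 35*n)
(-3179 + h(54))/(s + (637 - M(35, 44))) = (-3179 + 35*54)/(I*√3118 + (637 - 1*35²)) = (-3179 + 1890)/(I*√3118 + (637 - 1*1225)) = -1289/(I*√3118 + (637 - 1225)) = -1289/(I*√3118 - 588) = -1289/(-588 + I*√3118)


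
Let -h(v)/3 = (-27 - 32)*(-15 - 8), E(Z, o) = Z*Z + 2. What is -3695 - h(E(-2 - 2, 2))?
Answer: 376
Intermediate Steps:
E(Z, o) = 2 + Z² (E(Z, o) = Z² + 2 = 2 + Z²)
h(v) = -4071 (h(v) = -3*(-27 - 32)*(-15 - 8) = -(-177)*(-23) = -3*1357 = -4071)
-3695 - h(E(-2 - 2, 2)) = -3695 - 1*(-4071) = -3695 + 4071 = 376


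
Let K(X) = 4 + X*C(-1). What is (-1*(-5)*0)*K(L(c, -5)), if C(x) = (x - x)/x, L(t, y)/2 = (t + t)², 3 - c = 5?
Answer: 0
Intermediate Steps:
c = -2 (c = 3 - 1*5 = 3 - 5 = -2)
L(t, y) = 8*t² (L(t, y) = 2*(t + t)² = 2*(2*t)² = 2*(4*t²) = 8*t²)
C(x) = 0 (C(x) = 0/x = 0)
K(X) = 4 (K(X) = 4 + X*0 = 4 + 0 = 4)
(-1*(-5)*0)*K(L(c, -5)) = (-1*(-5)*0)*4 = (5*0)*4 = 0*4 = 0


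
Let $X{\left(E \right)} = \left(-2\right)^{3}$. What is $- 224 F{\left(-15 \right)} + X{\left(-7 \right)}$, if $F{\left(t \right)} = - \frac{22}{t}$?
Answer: $- \frac{5048}{15} \approx -336.53$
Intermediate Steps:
$X{\left(E \right)} = -8$
$- 224 F{\left(-15 \right)} + X{\left(-7 \right)} = - 224 \left(- \frac{22}{-15}\right) - 8 = - 224 \left(\left(-22\right) \left(- \frac{1}{15}\right)\right) - 8 = \left(-224\right) \frac{22}{15} - 8 = - \frac{4928}{15} - 8 = - \frac{5048}{15}$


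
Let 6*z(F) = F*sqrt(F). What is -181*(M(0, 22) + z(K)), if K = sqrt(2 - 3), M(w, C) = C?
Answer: -3982 - 181*I**(3/2)/6 ≈ -3960.7 - 21.331*I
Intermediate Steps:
K = I (K = sqrt(-1) = I ≈ 1.0*I)
z(F) = F**(3/2)/6 (z(F) = (F*sqrt(F))/6 = F**(3/2)/6)
-181*(M(0, 22) + z(K)) = -181*(22 + I**(3/2)/6) = -3982 - 181*I**(3/2)/6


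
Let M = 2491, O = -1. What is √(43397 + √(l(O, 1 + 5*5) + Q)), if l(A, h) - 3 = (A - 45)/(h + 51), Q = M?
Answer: √(257300813 + 154*√3695846)/77 ≈ 208.44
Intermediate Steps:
Q = 2491
l(A, h) = 3 + (-45 + A)/(51 + h) (l(A, h) = 3 + (A - 45)/(h + 51) = 3 + (-45 + A)/(51 + h))
√(43397 + √(l(O, 1 + 5*5) + Q)) = √(43397 + √((108 - 1 + 3*(1 + 5*5))/(51 + (1 + 5*5)) + 2491)) = √(43397 + √((108 - 1 + 3*(1 + 25))/(51 + (1 + 25)) + 2491)) = √(43397 + √((108 - 1 + 3*26)/(51 + 26) + 2491)) = √(43397 + √((108 - 1 + 78)/77 + 2491)) = √(43397 + √((1/77)*185 + 2491)) = √(43397 + √(185/77 + 2491)) = √(43397 + √(191992/77)) = √(43397 + 2*√3695846/77)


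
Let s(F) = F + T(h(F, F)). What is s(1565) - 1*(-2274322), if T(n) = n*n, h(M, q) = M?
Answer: 4725112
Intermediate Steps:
T(n) = n²
s(F) = F + F²
s(1565) - 1*(-2274322) = 1565*(1 + 1565) - 1*(-2274322) = 1565*1566 + 2274322 = 2450790 + 2274322 = 4725112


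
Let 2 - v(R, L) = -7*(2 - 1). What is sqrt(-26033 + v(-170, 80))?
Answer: 2*I*sqrt(6506) ≈ 161.32*I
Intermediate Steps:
v(R, L) = 9 (v(R, L) = 2 - (-7)*(2 - 1) = 2 - (-7) = 2 - 1*(-7) = 2 + 7 = 9)
sqrt(-26033 + v(-170, 80)) = sqrt(-26033 + 9) = sqrt(-26024) = 2*I*sqrt(6506)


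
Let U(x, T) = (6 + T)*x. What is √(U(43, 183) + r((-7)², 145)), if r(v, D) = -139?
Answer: 2*√1997 ≈ 89.376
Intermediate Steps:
U(x, T) = x*(6 + T)
√(U(43, 183) + r((-7)², 145)) = √(43*(6 + 183) - 139) = √(43*189 - 139) = √(8127 - 139) = √7988 = 2*√1997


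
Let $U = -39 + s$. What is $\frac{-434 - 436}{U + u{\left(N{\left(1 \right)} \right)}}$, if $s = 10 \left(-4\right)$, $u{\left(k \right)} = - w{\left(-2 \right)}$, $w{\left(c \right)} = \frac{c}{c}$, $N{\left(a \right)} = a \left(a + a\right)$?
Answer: $\frac{87}{8} \approx 10.875$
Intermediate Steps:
$N{\left(a \right)} = 2 a^{2}$ ($N{\left(a \right)} = a 2 a = 2 a^{2}$)
$w{\left(c \right)} = 1$
$u{\left(k \right)} = -1$ ($u{\left(k \right)} = \left(-1\right) 1 = -1$)
$s = -40$
$U = -79$ ($U = -39 - 40 = -79$)
$\frac{-434 - 436}{U + u{\left(N{\left(1 \right)} \right)}} = \frac{-434 - 436}{-79 - 1} = - \frac{870}{-80} = \left(-870\right) \left(- \frac{1}{80}\right) = \frac{87}{8}$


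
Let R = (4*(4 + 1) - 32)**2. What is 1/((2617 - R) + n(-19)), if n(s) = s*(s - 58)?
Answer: 1/3936 ≈ 0.00025406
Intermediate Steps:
n(s) = s*(-58 + s)
R = 144 (R = (4*5 - 32)**2 = (20 - 32)**2 = (-12)**2 = 144)
1/((2617 - R) + n(-19)) = 1/((2617 - 1*144) - 19*(-58 - 19)) = 1/((2617 - 144) - 19*(-77)) = 1/(2473 + 1463) = 1/3936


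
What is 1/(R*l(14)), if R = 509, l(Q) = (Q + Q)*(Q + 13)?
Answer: 1/384804 ≈ 2.5987e-6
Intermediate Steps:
l(Q) = 2*Q*(13 + Q) (l(Q) = (2*Q)*(13 + Q) = 2*Q*(13 + Q))
1/(R*l(14)) = 1/(509*(2*14*(13 + 14))) = 1/(509*(2*14*27)) = 1/(509*756) = 1/384804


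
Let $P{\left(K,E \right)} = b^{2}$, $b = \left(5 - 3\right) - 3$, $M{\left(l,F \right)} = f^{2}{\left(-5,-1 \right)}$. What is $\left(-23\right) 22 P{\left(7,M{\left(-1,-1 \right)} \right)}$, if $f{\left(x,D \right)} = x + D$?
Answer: $-506$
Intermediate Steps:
$f{\left(x,D \right)} = D + x$
$M{\left(l,F \right)} = 36$ ($M{\left(l,F \right)} = \left(-1 - 5\right)^{2} = \left(-6\right)^{2} = 36$)
$b = -1$ ($b = 2 - 3 = -1$)
$P{\left(K,E \right)} = 1$ ($P{\left(K,E \right)} = \left(-1\right)^{2} = 1$)
$\left(-23\right) 22 P{\left(7,M{\left(-1,-1 \right)} \right)} = \left(-23\right) 22 \cdot 1 = \left(-506\right) 1 = -506$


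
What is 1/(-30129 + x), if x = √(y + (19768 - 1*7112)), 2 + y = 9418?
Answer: -30129/907734569 - 2*√5518/907734569 ≈ -3.3355e-5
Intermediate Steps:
y = 9416 (y = -2 + 9418 = 9416)
x = 2*√5518 (x = √(9416 + (19768 - 1*7112)) = √(9416 + (19768 - 7112)) = √(9416 + 12656) = √22072 = 2*√5518 ≈ 148.57)
1/(-30129 + x) = 1/(-30129 + 2*√5518)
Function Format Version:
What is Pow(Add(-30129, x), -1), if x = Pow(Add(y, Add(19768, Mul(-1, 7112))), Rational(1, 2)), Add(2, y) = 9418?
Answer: Add(Rational(-30129, 907734569), Mul(Rational(-2, 907734569), Pow(5518, Rational(1, 2)))) ≈ -3.3355e-5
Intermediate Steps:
y = 9416 (y = Add(-2, 9418) = 9416)
x = Mul(2, Pow(5518, Rational(1, 2))) (x = Pow(Add(9416, Add(19768, Mul(-1, 7112))), Rational(1, 2)) = Pow(Add(9416, Add(19768, -7112)), Rational(1, 2)) = Pow(Add(9416, 12656), Rational(1, 2)) = Pow(22072, Rational(1, 2)) = Mul(2, Pow(5518, Rational(1, 2))) ≈ 148.57)
Pow(Add(-30129, x), -1) = Pow(Add(-30129, Mul(2, Pow(5518, Rational(1, 2)))), -1)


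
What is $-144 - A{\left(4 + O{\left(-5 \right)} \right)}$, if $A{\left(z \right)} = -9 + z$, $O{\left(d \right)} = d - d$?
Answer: $-139$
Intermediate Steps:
$O{\left(d \right)} = 0$
$-144 - A{\left(4 + O{\left(-5 \right)} \right)} = -144 - \left(-9 + \left(4 + 0\right)\right) = -144 - \left(-9 + 4\right) = -144 - -5 = -144 + 5 = -139$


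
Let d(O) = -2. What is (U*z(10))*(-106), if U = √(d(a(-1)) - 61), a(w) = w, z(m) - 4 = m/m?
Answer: -1590*I*√7 ≈ -4206.7*I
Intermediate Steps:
z(m) = 5 (z(m) = 4 + m/m = 4 + 1 = 5)
U = 3*I*√7 (U = √(-2 - 61) = √(-63) = 3*I*√7 ≈ 7.9373*I)
(U*z(10))*(-106) = ((3*I*√7)*5)*(-106) = (15*I*√7)*(-106) = -1590*I*√7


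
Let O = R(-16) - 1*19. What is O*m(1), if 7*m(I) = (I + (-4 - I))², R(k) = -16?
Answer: -80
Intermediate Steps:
m(I) = 16/7 (m(I) = (I + (-4 - I))²/7 = (⅐)*(-4)² = (⅐)*16 = 16/7)
O = -35 (O = -16 - 1*19 = -16 - 19 = -35)
O*m(1) = -35*16/7 = -80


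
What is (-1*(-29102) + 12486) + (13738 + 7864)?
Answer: 63190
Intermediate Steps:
(-1*(-29102) + 12486) + (13738 + 7864) = (29102 + 12486) + 21602 = 41588 + 21602 = 63190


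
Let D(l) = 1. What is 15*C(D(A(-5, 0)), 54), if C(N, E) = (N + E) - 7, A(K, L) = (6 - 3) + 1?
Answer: 720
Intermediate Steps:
A(K, L) = 4 (A(K, L) = 3 + 1 = 4)
C(N, E) = -7 + E + N (C(N, E) = (E + N) - 7 = -7 + E + N)
15*C(D(A(-5, 0)), 54) = 15*(-7 + 54 + 1) = 15*48 = 720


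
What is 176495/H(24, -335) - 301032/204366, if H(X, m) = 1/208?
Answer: 1250411958388/34061 ≈ 3.6711e+7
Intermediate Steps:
H(X, m) = 1/208
176495/H(24, -335) - 301032/204366 = 176495/(1/208) - 301032/204366 = 176495*208 - 301032*1/204366 = 36710960 - 50172/34061 = 1250411958388/34061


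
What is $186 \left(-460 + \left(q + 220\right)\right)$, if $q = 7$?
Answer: $-43338$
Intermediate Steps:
$186 \left(-460 + \left(q + 220\right)\right) = 186 \left(-460 + \left(7 + 220\right)\right) = 186 \left(-460 + 227\right) = 186 \left(-233\right) = -43338$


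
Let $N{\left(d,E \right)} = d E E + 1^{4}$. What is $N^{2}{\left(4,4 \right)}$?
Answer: $4225$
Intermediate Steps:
$N{\left(d,E \right)} = 1 + d E^{2}$ ($N{\left(d,E \right)} = E d E + 1 = d E^{2} + 1 = 1 + d E^{2}$)
$N^{2}{\left(4,4 \right)} = \left(1 + 4 \cdot 4^{2}\right)^{2} = \left(1 + 4 \cdot 16\right)^{2} = \left(1 + 64\right)^{2} = 65^{2} = 4225$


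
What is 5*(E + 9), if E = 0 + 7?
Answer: 80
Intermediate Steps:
E = 7
5*(E + 9) = 5*(7 + 9) = 5*16 = 80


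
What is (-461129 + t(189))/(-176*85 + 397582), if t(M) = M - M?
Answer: -461129/382622 ≈ -1.2052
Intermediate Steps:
t(M) = 0
(-461129 + t(189))/(-176*85 + 397582) = (-461129 + 0)/(-176*85 + 397582) = -461129/(-14960 + 397582) = -461129/382622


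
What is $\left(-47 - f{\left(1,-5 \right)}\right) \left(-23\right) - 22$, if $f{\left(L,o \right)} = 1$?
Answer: $1082$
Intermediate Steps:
$\left(-47 - f{\left(1,-5 \right)}\right) \left(-23\right) - 22 = \left(-47 - 1\right) \left(-23\right) - 22 = \left(-48\right) \left(-23\right) - 22 = 1104 - 22 = 1082$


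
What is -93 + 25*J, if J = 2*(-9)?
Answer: -543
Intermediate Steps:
J = -18
-93 + 25*J = -93 + 25*(-18) = -93 - 450 = -543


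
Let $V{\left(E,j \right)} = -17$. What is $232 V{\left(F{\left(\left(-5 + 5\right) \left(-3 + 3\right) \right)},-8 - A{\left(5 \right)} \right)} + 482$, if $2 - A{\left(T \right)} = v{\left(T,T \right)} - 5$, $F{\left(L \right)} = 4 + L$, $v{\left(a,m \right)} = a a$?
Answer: $-3462$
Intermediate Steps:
$v{\left(a,m \right)} = a^{2}$
$A{\left(T \right)} = 7 - T^{2}$ ($A{\left(T \right)} = 2 - \left(T^{2} - 5\right) = 2 - \left(-5 + T^{2}\right) = 7 - T^{2}$)
$232 V{\left(F{\left(\left(-5 + 5\right) \left(-3 + 3\right) \right)},-8 - A{\left(5 \right)} \right)} + 482 = 232 \left(-17\right) + 482 = -3944 + 482 = -3462$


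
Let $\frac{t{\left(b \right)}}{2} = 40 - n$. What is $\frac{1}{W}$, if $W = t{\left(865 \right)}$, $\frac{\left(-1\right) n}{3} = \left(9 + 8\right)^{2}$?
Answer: $\frac{1}{1814} \approx 0.00055127$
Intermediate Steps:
$n = -867$ ($n = - 3 \left(9 + 8\right)^{2} = - 3 \cdot 17^{2} = \left(-3\right) 289 = -867$)
$t{\left(b \right)} = 1814$ ($t{\left(b \right)} = 2 \left(40 - -867\right) = 2 \left(40 + 867\right) = 2 \cdot 907 = 1814$)
$W = 1814$
$\frac{1}{W} = \frac{1}{1814}$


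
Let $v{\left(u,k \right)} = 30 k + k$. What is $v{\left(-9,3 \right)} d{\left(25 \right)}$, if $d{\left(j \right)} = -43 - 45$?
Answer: $-8184$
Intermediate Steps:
$v{\left(u,k \right)} = 31 k$
$d{\left(j \right)} = -88$ ($d{\left(j \right)} = -43 - 45 = -88$)
$v{\left(-9,3 \right)} d{\left(25 \right)} = 31 \cdot 3 \left(-88\right) = 93 \left(-88\right) = -8184$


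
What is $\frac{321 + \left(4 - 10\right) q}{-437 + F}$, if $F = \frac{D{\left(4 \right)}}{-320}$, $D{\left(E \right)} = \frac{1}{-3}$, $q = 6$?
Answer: $- \frac{273600}{419519} \approx -0.65218$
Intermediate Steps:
$D{\left(E \right)} = - \frac{1}{3}$
$F = \frac{1}{960}$ ($F = - \frac{1}{3 \left(-320\right)} = \left(- \frac{1}{3}\right) \left(- \frac{1}{320}\right) = \frac{1}{960} \approx 0.0010417$)
$\frac{321 + \left(4 - 10\right) q}{-437 + F} = \frac{321 + \left(4 - 10\right) 6}{-437 + \frac{1}{960}} = \frac{321 - 36}{- \frac{419519}{960}} = \left(321 - 36\right) \left(- \frac{960}{419519}\right) = 285 \left(- \frac{960}{419519}\right) = - \frac{273600}{419519}$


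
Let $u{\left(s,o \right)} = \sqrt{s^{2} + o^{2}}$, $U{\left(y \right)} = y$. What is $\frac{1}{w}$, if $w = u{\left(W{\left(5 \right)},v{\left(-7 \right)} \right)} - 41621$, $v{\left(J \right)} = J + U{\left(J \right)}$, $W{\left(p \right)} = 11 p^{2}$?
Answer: $- \frac{41621}{1732231820} - \frac{\sqrt{75821}}{1732231820} \approx -2.4186 \cdot 10^{-5}$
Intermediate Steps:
$v{\left(J \right)} = 2 J$ ($v{\left(J \right)} = J + J = 2 J$)
$u{\left(s,o \right)} = \sqrt{o^{2} + s^{2}}$
$w = -41621 + \sqrt{75821}$ ($w = \sqrt{\left(2 \left(-7\right)\right)^{2} + \left(11 \cdot 5^{2}\right)^{2}} - 41621 = \sqrt{\left(-14\right)^{2} + \left(11 \cdot 25\right)^{2}} - 41621 = \sqrt{196 + 275^{2}} - 41621 = \sqrt{196 + 75625} - 41621 = \sqrt{75821} - 41621 = -41621 + \sqrt{75821} \approx -41346.0$)
$\frac{1}{w} = \frac{1}{-41621 + \sqrt{75821}}$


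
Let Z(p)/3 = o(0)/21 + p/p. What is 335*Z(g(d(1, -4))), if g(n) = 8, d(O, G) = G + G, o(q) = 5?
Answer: 8710/7 ≈ 1244.3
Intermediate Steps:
d(O, G) = 2*G
Z(p) = 26/7 (Z(p) = 3*(5/21 + p/p) = 3*(5*(1/21) + 1) = 3*(5/21 + 1) = 3*(26/21) = 26/7)
335*Z(g(d(1, -4))) = 335*(26/7) = 8710/7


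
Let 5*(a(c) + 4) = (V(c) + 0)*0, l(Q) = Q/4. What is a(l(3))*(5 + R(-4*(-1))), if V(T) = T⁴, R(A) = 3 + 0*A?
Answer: -32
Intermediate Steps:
R(A) = 3 (R(A) = 3 + 0 = 3)
l(Q) = Q/4 (l(Q) = Q*(¼) = Q/4)
a(c) = -4 (a(c) = -4 + ((c⁴ + 0)*0)/5 = -4 + (c⁴*0)/5 = -4 + (⅕)*0 = -4 + 0 = -4)
a(l(3))*(5 + R(-4*(-1))) = -4*(5 + 3) = -4*8 = -32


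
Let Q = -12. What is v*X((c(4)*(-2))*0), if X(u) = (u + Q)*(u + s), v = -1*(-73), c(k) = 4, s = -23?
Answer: 20148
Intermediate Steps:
v = 73
X(u) = (-23 + u)*(-12 + u) (X(u) = (u - 12)*(u - 23) = (-12 + u)*(-23 + u) = (-23 + u)*(-12 + u))
v*X((c(4)*(-2))*0) = 73*(276 + ((4*(-2))*0)² - 35*4*(-2)*0) = 73*(276 + (-8*0)² - (-280)*0) = 73*(276 + 0² - 35*0) = 73*(276 + 0 + 0) = 73*276 = 20148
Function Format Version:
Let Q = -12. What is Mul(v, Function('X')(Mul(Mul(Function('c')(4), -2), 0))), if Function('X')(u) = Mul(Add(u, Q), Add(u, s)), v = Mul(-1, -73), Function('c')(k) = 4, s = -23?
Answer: 20148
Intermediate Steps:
v = 73
Function('X')(u) = Mul(Add(-23, u), Add(-12, u)) (Function('X')(u) = Mul(Add(u, -12), Add(u, -23)) = Mul(Add(-12, u), Add(-23, u)) = Mul(Add(-23, u), Add(-12, u)))
Mul(v, Function('X')(Mul(Mul(Function('c')(4), -2), 0))) = Mul(73, Add(276, Pow(Mul(Mul(4, -2), 0), 2), Mul(-35, Mul(Mul(4, -2), 0)))) = Mul(73, Add(276, Pow(Mul(-8, 0), 2), Mul(-35, Mul(-8, 0)))) = Mul(73, Add(276, Pow(0, 2), Mul(-35, 0))) = Mul(73, Add(276, 0, 0)) = Mul(73, 276) = 20148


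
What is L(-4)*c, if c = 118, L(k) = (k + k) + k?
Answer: -1416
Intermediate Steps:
L(k) = 3*k (L(k) = 2*k + k = 3*k)
L(-4)*c = (3*(-4))*118 = -12*118 = -1416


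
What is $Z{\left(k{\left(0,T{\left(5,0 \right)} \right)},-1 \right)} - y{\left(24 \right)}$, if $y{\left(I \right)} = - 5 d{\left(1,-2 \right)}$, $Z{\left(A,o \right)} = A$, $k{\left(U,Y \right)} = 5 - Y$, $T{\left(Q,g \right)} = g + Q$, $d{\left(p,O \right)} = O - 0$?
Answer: $-10$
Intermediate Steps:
$d{\left(p,O \right)} = O$ ($d{\left(p,O \right)} = O + 0 = O$)
$T{\left(Q,g \right)} = Q + g$
$y{\left(I \right)} = 10$ ($y{\left(I \right)} = \left(-5\right) \left(-2\right) = 10$)
$Z{\left(k{\left(0,T{\left(5,0 \right)} \right)},-1 \right)} - y{\left(24 \right)} = \left(5 - \left(5 + 0\right)\right) - 10 = \left(5 - 5\right) - 10 = 0 - 10 = -10$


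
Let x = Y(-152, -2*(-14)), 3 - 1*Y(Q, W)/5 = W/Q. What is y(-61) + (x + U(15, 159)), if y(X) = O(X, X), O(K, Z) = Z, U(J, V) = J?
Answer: -1143/38 ≈ -30.079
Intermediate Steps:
y(X) = X
Y(Q, W) = 15 - 5*W/Q
x = 605/38 (x = 15 - 5*(-2*(-14))/(-152) = 15 - 5*28*(-1/152) = 15 + 35/38 = 605/38 ≈ 15.921)
y(-61) + (x + U(15, 159)) = -61 + (605/38 + 15) = -61 + 1175/38 = -1143/38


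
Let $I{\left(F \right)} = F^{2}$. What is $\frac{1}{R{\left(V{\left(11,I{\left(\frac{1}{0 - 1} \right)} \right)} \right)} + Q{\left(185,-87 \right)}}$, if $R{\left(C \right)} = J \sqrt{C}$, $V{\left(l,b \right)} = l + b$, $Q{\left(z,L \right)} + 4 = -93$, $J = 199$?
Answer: $\frac{97}{465803} + \frac{398 \sqrt{3}}{465803} \approx 0.0016882$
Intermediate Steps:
$Q{\left(z,L \right)} = -97$ ($Q{\left(z,L \right)} = -4 - 93 = -97$)
$V{\left(l,b \right)} = b + l$
$R{\left(C \right)} = 199 \sqrt{C}$
$\frac{1}{R{\left(V{\left(11,I{\left(\frac{1}{0 - 1} \right)} \right)} \right)} + Q{\left(185,-87 \right)}} = \frac{1}{199 \sqrt{\left(\frac{1}{0 - 1}\right)^{2} + 11} - 97} = \frac{1}{199 \sqrt{\left(\frac{1}{-1}\right)^{2} + 11} - 97} = \frac{1}{199 \sqrt{\left(-1\right)^{2} + 11} - 97} = \frac{1}{199 \sqrt{1 + 11} - 97} = \frac{1}{199 \sqrt{12} - 97} = \frac{1}{199 \cdot 2 \sqrt{3} - 97} = \frac{1}{398 \sqrt{3} - 97} = \frac{1}{-97 + 398 \sqrt{3}}$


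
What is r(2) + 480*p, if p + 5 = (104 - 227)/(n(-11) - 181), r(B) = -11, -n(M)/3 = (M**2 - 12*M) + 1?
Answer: -54013/23 ≈ -2348.4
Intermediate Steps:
n(M) = -3 - 3*M**2 + 36*M (n(M) = -3*((M**2 - 12*M) + 1) = -3*(1 + M**2 - 12*M) = -3 - 3*M**2 + 36*M)
p = -112/23 (p = -5 + (104 - 227)/((-3 - 3*(-11)**2 + 36*(-11)) - 181) = -5 - 123/((-3 - 3*121 - 396) - 181) = -5 - 123/((-3 - 363 - 396) - 181) = -5 - 123/(-762 - 181) = -5 - 123/(-943) = -5 - 123*(-1/943) = -5 + 3/23 = -112/23 ≈ -4.8696)
r(2) + 480*p = -11 + 480*(-112/23) = -11 - 53760/23 = -54013/23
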